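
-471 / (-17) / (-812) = -471 / 13804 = -0.03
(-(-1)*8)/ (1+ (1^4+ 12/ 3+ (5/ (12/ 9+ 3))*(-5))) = 104/ 3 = 34.67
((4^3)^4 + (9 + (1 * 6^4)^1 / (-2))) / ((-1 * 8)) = -16776577 / 8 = -2097072.12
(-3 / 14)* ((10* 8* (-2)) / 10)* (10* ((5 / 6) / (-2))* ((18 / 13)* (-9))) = 178.02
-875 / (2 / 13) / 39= -875 / 6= -145.83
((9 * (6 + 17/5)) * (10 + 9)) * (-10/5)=-16074/5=-3214.80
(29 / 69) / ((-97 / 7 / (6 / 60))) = -203 / 66930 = -0.00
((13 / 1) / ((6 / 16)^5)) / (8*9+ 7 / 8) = 3407872 / 141669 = 24.06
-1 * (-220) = 220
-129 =-129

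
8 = 8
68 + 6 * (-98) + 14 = -506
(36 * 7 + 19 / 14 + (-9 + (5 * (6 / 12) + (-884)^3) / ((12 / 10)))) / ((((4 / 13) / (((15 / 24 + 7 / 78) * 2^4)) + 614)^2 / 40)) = -61074.59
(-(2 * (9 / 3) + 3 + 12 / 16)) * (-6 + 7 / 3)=143 / 4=35.75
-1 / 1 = -1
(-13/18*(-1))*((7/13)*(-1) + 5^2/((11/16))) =5123/198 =25.87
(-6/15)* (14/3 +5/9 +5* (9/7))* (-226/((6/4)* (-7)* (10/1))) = -331768/33075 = -10.03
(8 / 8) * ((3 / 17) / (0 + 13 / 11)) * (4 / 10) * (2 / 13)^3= 528 / 2427685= 0.00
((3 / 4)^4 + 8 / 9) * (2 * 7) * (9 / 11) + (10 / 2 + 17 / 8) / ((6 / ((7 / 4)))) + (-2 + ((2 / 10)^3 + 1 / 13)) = 31961429 / 2288000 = 13.97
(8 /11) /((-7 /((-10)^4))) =-80000 /77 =-1038.96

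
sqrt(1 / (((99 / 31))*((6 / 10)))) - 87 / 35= -87 / 35 + sqrt(5115) / 99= -1.76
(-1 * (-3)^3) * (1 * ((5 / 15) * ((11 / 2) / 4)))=99 / 8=12.38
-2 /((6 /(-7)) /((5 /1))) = 35 /3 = 11.67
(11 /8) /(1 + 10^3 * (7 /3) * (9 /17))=187 /168136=0.00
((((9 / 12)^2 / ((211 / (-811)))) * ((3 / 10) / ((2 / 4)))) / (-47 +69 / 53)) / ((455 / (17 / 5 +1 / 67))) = 12765951 / 59919674500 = 0.00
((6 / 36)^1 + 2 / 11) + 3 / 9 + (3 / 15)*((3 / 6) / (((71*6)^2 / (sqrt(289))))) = 13610887 / 19962360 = 0.68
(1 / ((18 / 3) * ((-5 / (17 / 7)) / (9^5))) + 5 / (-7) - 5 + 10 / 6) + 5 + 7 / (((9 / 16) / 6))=-987953 / 210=-4704.54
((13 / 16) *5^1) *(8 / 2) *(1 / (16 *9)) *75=1625 / 192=8.46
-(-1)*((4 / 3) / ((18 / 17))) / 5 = 34 / 135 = 0.25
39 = 39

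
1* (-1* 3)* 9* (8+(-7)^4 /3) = -21825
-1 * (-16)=16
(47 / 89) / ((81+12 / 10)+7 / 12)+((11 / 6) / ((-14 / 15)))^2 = 1339451455 / 346577392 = 3.86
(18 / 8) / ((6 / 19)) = 57 / 8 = 7.12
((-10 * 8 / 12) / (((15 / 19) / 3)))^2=5776 / 9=641.78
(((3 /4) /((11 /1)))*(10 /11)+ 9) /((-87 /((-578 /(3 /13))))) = 2746367 /10527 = 260.89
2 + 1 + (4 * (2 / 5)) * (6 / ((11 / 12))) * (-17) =-9627 / 55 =-175.04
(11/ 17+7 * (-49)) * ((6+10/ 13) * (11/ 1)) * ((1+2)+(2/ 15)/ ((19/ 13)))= -330889504/ 4199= -78801.98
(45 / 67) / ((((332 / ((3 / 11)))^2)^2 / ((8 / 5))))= 729 / 1489731123519584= 0.00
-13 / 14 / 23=-13 / 322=-0.04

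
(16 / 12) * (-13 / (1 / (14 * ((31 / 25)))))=-300.91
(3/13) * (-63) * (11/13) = -2079/169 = -12.30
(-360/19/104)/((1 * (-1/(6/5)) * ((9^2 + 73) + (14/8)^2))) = 0.00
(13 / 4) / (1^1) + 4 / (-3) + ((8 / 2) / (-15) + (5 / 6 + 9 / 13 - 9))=-4543 / 780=-5.82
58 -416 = -358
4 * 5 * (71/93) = 1420/93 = 15.27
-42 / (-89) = 42 / 89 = 0.47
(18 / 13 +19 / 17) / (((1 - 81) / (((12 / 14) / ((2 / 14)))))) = -1659 / 8840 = -0.19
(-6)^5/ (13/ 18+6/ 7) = -979776/ 199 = -4923.50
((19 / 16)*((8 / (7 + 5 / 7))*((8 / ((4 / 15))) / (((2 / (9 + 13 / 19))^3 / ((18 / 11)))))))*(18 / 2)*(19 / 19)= 245286720 / 3971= 61769.51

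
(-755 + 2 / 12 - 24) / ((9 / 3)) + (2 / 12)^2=-3115 / 12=-259.58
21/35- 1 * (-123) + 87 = 1053/5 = 210.60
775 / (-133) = -775 / 133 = -5.83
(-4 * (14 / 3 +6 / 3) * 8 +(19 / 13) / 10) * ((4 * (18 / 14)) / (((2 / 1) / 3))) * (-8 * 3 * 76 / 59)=1364875488 / 26845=50842.82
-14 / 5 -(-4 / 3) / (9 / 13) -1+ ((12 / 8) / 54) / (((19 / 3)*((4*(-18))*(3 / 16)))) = -28847 / 15390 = -1.87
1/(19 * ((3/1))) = 1/57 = 0.02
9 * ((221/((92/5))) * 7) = 69615/92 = 756.68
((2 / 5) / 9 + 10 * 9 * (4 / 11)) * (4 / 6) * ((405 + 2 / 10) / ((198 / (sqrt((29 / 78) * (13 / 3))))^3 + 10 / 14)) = -11221886386312 / 25570027232704827517095 + 131825914554128256 * sqrt(58) / 430471838934424705675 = 0.00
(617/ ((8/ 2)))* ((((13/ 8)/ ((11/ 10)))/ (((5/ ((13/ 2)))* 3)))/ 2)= 104273/ 2112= 49.37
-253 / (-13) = 253 / 13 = 19.46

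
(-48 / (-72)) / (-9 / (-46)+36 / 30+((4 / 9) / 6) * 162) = 460 / 9243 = 0.05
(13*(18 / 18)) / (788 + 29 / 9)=117 / 7121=0.02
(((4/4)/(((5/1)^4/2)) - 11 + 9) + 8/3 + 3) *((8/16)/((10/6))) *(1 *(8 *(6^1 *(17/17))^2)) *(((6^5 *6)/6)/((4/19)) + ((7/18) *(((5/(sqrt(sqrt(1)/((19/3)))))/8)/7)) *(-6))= 36598552704/3125 - 13762 *sqrt(57)/625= 11711370.62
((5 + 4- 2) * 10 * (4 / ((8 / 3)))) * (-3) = -315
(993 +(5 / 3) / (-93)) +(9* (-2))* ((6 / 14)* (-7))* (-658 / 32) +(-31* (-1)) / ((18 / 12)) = -215893 / 2232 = -96.73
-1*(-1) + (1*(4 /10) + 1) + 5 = 37 /5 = 7.40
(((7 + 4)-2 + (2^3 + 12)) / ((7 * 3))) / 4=29 / 84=0.35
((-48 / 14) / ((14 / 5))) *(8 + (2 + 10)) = -1200 / 49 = -24.49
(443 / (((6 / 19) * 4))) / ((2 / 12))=8417 / 4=2104.25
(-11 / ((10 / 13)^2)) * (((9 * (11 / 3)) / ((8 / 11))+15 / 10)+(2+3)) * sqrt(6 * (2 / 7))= -154297 * sqrt(21) / 560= -1262.64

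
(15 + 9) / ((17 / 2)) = 48 / 17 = 2.82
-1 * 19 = -19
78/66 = 13/11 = 1.18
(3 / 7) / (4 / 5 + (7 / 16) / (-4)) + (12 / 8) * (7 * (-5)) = -160515 / 3094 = -51.88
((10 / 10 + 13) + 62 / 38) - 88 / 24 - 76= -3650 / 57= -64.04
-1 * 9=-9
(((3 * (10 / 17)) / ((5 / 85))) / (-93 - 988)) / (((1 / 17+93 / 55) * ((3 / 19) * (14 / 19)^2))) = -32065825 / 173314568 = -0.19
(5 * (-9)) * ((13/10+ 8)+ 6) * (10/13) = -6885/13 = -529.62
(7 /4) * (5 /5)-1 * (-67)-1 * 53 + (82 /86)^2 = 123211 /7396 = 16.66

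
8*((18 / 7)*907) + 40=130888 / 7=18698.29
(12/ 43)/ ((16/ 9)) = 27/ 172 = 0.16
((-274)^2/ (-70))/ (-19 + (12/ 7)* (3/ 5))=37538/ 629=59.68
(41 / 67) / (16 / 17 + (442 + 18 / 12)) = 1394 / 1012437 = 0.00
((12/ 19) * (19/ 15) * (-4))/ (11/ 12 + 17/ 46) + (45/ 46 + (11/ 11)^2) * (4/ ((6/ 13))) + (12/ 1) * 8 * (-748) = -8792889679/ 122475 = -71793.34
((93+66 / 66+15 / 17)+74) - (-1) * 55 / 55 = 2888 / 17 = 169.88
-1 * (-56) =56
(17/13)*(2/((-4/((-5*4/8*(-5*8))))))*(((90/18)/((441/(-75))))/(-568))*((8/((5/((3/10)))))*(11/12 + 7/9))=-129625/1628172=-0.08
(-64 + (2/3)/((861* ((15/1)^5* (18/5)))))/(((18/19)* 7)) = -4293255959981/444860403750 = -9.65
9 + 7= 16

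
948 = 948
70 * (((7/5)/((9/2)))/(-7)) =-28/9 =-3.11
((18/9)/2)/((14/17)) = 17/14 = 1.21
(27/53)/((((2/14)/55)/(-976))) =-10145520/53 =-191424.91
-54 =-54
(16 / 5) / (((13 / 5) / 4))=64 / 13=4.92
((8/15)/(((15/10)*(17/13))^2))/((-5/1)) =-5408/195075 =-0.03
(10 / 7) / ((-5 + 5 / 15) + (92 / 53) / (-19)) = -15105 / 50309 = -0.30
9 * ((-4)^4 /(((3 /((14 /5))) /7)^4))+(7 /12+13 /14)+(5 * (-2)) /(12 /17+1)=19173431546177 /4567500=4197795.63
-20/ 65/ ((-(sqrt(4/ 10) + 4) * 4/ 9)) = 30/ 169 -3 * sqrt(10)/ 338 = 0.15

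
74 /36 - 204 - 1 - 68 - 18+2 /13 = -288.79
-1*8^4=-4096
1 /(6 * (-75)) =-1 /450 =-0.00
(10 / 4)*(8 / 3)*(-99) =-660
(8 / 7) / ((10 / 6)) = 0.69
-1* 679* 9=-6111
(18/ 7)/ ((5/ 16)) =288/ 35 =8.23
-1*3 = -3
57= 57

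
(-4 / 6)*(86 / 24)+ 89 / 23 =613 / 414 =1.48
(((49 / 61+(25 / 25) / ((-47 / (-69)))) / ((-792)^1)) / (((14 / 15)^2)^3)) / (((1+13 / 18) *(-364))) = 421453125 / 60897433967552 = 0.00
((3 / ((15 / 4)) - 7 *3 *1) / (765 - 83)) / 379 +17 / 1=21970529 / 1292390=17.00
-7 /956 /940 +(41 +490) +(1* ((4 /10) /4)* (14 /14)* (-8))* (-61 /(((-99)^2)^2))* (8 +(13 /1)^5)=3056919676095991 /5754866656176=531.19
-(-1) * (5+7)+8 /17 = 212 /17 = 12.47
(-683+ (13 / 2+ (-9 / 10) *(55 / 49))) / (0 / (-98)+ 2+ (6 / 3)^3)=-16599 / 245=-67.75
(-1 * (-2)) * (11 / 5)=22 / 5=4.40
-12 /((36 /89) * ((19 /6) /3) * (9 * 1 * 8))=-0.39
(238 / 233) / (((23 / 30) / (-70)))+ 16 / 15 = -7411256 / 80385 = -92.20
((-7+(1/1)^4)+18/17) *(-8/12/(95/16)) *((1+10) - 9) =1792/1615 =1.11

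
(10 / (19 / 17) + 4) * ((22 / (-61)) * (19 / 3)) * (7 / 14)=-902 / 61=-14.79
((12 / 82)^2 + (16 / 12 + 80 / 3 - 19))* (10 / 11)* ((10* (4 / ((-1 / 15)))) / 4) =-22747500 / 18491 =-1230.19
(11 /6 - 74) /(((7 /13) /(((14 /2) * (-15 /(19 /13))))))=365885 /38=9628.55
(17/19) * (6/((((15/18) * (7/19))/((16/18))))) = 544/35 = 15.54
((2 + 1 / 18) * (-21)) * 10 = -1295 / 3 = -431.67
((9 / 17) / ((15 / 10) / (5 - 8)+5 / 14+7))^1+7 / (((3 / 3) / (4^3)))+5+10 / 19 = 2344223 / 5168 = 453.60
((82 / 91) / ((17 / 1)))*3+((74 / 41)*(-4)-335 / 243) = -130069763 / 15412761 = -8.44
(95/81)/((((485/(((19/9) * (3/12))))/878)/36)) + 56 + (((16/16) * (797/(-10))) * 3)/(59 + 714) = 5832437413/60734610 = 96.03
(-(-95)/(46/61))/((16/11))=63745/736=86.61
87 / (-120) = -29 / 40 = -0.72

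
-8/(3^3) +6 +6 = 316/27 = 11.70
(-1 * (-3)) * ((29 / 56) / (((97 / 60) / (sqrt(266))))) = 15.67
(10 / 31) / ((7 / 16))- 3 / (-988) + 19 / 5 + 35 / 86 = 228048347 / 46095140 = 4.95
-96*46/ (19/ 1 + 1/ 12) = -52992/ 229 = -231.41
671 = 671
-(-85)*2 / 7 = 170 / 7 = 24.29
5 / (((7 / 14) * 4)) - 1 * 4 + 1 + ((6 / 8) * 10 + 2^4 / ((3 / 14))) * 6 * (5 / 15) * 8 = 7885 / 6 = 1314.17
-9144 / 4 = -2286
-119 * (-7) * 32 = 26656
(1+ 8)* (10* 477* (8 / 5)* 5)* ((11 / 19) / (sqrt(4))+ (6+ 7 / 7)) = 47566440 / 19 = 2503496.84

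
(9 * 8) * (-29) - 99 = -2187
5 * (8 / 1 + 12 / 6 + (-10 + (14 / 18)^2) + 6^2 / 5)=3161 / 81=39.02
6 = 6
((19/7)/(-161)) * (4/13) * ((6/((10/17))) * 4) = -15504/73255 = -0.21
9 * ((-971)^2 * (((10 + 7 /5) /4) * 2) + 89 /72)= 1934710177 /40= 48367754.42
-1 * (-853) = 853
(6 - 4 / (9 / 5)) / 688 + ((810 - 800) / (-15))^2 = 1393 / 3096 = 0.45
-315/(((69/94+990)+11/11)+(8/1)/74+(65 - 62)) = -1095570/3460061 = -0.32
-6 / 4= -3 / 2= -1.50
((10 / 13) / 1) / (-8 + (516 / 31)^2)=4805 / 1680692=0.00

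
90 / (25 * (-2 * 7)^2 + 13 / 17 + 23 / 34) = 3060 / 166649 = 0.02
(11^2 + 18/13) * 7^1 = 11137/13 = 856.69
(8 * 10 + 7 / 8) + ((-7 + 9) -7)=607 / 8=75.88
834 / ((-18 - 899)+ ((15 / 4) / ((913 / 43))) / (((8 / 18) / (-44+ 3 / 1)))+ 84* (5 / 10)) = -12183072 / 13020005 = -0.94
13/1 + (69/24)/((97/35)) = 10893/776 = 14.04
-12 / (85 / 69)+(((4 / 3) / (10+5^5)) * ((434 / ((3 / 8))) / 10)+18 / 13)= -259002686 / 31177575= -8.31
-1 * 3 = -3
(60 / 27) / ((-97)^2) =20 / 84681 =0.00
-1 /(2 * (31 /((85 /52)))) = -85 /3224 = -0.03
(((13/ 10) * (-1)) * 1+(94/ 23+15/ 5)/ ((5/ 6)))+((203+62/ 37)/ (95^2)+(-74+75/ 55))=-11051957317/ 168966050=-65.41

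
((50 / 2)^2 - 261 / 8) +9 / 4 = 594.62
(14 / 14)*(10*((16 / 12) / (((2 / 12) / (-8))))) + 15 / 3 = -635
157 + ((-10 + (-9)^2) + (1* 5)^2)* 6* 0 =157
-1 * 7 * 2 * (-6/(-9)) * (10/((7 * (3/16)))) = -71.11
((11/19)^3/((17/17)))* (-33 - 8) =-54571/6859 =-7.96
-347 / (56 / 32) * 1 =-1388 / 7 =-198.29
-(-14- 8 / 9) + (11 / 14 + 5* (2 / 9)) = 235 / 14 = 16.79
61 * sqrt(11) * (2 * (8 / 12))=244 * sqrt(11) / 3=269.75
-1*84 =-84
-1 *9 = -9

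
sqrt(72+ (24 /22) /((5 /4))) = 8.54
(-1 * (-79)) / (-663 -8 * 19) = -79 / 815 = -0.10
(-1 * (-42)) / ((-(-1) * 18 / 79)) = 553 / 3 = 184.33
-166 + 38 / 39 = -6436 / 39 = -165.03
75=75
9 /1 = 9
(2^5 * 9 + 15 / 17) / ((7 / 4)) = 19644 / 119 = 165.08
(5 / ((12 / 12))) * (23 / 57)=115 / 57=2.02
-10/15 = -2/3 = -0.67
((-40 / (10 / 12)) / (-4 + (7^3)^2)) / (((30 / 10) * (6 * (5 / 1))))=-8 / 1764675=-0.00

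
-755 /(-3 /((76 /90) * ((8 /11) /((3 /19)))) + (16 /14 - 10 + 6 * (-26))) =30526160 /6696689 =4.56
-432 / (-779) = 432 / 779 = 0.55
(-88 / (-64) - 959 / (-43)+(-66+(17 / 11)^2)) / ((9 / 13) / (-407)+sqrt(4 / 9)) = -2398587789 / 39940120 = -60.05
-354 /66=-59 /11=-5.36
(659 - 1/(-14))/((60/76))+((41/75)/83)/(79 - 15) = 834.82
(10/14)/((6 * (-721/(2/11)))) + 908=908.00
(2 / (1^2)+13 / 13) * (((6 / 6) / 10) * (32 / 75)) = 16 / 125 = 0.13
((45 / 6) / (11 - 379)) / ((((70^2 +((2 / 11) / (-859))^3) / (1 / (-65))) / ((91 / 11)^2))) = 341639640881 / 78012973995636608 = 0.00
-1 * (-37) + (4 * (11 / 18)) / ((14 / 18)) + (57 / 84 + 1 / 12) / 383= 40.14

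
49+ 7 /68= 3339 /68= 49.10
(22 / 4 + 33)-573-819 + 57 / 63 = -56809 / 42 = -1352.60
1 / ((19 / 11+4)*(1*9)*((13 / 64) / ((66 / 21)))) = 15488 / 51597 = 0.30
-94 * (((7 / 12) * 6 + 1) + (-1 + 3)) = -611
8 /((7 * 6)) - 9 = -185 /21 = -8.81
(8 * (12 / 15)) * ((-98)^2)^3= 28346956187648 / 5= 5669391237529.60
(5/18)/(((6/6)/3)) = 5/6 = 0.83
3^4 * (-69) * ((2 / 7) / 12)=-1863 / 14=-133.07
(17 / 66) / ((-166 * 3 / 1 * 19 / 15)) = -85 / 208164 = -0.00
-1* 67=-67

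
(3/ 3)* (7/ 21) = 0.33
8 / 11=0.73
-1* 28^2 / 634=-392 / 317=-1.24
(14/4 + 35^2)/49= 351/14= 25.07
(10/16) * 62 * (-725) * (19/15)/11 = -427025/132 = -3235.04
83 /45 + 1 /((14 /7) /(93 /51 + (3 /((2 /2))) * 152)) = 353057 /1530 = 230.76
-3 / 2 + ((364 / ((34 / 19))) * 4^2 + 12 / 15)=553161 / 170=3253.89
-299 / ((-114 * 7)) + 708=565283 / 798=708.37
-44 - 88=-132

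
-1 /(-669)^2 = -1 /447561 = -0.00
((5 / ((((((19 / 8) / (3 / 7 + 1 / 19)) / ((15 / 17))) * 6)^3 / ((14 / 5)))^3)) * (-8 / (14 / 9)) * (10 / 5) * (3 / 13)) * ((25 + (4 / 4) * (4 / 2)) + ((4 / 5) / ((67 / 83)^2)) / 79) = -6107786060471609888706366799872000000 / 46882573013716577068512818383206864763288789733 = -0.00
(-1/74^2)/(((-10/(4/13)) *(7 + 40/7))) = 7/15839330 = 0.00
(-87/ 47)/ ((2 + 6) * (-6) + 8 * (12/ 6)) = 87/ 1504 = 0.06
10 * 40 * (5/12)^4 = 15625/1296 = 12.06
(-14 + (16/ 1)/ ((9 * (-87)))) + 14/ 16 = -82343/ 6264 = -13.15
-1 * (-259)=259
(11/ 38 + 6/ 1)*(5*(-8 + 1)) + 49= -6503/ 38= -171.13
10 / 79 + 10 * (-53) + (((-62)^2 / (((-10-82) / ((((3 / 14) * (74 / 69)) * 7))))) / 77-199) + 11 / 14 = -670207863 / 919402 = -728.96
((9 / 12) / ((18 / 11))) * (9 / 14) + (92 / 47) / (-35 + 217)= 20899 / 68432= 0.31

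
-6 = -6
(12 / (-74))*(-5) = 30 / 37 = 0.81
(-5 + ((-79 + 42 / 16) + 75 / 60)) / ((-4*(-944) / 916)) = -146789 / 7552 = -19.44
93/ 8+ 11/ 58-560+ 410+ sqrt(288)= -32059/ 232+ 12 * sqrt(2)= -121.21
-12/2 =-6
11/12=0.92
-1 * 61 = -61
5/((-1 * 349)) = -5/349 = -0.01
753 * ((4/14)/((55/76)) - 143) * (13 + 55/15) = -1789695.19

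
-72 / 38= -1.89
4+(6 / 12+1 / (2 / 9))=9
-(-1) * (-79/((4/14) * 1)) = -276.50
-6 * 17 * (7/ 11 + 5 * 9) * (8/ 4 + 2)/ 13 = -204816/ 143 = -1432.28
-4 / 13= -0.31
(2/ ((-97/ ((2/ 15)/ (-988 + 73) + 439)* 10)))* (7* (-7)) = 295238377/ 6656625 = 44.35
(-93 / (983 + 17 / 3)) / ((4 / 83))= -23157 / 11864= -1.95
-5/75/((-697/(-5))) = -1/2091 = -0.00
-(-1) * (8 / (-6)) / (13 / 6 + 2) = -8 / 25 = -0.32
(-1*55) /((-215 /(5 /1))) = 55 /43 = 1.28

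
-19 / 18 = -1.06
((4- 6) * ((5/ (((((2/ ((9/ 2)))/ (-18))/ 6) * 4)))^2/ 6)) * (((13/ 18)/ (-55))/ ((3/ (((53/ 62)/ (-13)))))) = -193185/ 21824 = -8.85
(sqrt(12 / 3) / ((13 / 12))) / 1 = 24 / 13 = 1.85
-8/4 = -2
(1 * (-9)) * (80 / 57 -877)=149727 / 19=7880.37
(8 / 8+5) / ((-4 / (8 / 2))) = -6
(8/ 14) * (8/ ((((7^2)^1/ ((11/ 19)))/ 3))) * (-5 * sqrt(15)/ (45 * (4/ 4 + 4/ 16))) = -0.06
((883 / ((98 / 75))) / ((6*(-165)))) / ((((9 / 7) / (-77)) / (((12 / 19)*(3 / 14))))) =4415 / 798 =5.53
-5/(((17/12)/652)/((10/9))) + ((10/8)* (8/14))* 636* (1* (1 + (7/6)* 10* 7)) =12494080/357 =34997.42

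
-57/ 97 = -0.59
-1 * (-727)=727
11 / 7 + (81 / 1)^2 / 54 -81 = 589 / 14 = 42.07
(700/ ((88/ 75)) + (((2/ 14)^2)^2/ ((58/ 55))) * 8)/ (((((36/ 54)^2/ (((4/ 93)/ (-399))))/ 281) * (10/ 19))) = -51360363133/ 664817692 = -77.25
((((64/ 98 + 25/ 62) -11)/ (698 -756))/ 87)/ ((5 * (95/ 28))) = 30209/ 260058225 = 0.00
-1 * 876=-876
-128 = -128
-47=-47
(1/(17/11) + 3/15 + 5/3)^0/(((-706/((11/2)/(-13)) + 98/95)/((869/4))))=908105/6979592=0.13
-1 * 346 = -346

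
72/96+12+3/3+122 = 135.75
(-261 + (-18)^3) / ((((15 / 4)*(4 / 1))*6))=-677 / 10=-67.70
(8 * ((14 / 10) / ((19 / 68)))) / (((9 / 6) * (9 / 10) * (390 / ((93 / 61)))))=236096 / 2034045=0.12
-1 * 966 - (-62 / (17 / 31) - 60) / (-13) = -216428 / 221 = -979.31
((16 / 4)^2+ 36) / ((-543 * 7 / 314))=-16328 / 3801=-4.30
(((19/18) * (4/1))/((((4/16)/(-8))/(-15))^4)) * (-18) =-4034396160000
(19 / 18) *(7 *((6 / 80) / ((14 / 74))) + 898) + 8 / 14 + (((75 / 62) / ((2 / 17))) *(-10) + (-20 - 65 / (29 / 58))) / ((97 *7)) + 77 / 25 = 72298046417 / 75776400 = 954.10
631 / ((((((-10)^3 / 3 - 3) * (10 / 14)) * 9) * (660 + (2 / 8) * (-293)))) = -17668 / 35521845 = -0.00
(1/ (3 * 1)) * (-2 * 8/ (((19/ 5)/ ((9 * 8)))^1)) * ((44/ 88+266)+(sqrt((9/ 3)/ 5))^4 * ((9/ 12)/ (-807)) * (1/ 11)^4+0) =-10076076752736/ 374150755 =-26930.53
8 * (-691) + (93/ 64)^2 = -22634039/ 4096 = -5525.89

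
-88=-88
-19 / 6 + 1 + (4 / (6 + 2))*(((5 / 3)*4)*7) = 127 / 6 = 21.17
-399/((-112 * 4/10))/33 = 95/352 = 0.27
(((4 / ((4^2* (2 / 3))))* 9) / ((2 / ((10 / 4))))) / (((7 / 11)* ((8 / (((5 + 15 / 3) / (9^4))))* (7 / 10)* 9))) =1375 / 6858432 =0.00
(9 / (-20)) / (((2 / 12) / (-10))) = 27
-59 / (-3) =59 / 3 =19.67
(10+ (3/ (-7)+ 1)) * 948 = 10021.71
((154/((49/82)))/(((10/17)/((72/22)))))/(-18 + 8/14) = -25092/305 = -82.27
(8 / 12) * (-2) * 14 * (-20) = 1120 / 3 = 373.33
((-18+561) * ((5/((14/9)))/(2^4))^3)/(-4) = -1.10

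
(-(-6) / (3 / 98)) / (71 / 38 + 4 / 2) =152 / 3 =50.67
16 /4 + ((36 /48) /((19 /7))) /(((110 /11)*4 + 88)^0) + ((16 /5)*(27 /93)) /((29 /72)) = 2248843 /341620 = 6.58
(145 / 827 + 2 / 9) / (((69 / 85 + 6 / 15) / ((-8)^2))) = 16096960 / 766629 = 21.00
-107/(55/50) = -1070/11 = -97.27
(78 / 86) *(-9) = -351 / 43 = -8.16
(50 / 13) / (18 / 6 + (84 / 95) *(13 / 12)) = 2375 / 2444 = 0.97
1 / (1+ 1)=1 / 2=0.50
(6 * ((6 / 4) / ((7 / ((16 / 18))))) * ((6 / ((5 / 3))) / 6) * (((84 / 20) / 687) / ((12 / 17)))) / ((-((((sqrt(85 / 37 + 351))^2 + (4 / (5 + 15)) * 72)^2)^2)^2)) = -933002354947765625 / 52493171829658753730100447520994625585152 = -0.00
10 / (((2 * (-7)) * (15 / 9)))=-3 / 7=-0.43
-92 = -92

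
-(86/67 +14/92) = -4425/3082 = -1.44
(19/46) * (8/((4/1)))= 19/23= 0.83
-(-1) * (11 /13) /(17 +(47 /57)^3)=2037123 /42277352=0.05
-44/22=-2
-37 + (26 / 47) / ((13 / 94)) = -33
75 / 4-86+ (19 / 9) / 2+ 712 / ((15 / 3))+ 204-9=48817 / 180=271.21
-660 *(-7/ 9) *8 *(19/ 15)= 46816/ 9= 5201.78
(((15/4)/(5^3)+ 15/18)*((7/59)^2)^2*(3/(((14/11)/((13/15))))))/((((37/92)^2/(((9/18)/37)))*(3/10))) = 363256894/3732450122025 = 0.00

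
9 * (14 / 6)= 21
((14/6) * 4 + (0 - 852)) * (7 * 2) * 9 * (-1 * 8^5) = 3479175168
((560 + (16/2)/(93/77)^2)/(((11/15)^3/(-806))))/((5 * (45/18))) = -92457.29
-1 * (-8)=8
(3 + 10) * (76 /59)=988 /59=16.75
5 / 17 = 0.29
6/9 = 0.67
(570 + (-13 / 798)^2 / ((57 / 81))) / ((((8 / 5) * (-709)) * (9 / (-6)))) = 1277146645 / 3812616304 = 0.33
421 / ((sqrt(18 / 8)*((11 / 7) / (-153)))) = -300594 / 11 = -27326.73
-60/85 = -0.71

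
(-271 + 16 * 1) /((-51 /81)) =405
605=605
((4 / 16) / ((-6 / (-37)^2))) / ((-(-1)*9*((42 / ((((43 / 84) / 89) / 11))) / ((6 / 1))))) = -58867 / 124340832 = -0.00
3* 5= 15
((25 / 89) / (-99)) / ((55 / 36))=-20 / 10769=-0.00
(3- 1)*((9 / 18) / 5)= 1 / 5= 0.20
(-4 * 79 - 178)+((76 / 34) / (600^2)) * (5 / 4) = -1209311981 / 2448000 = -494.00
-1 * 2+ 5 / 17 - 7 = -148 / 17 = -8.71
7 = 7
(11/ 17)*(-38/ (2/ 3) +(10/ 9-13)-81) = -14839/ 153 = -96.99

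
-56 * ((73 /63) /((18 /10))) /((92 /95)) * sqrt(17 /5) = -13870 * sqrt(85) /1863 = -68.64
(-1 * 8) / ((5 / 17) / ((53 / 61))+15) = -1802 / 3455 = -0.52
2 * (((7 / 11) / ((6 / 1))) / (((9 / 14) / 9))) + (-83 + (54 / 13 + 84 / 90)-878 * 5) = -9577303 / 2145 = -4464.94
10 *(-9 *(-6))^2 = 29160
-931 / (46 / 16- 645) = 7448 / 5137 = 1.45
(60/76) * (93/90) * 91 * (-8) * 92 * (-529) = 549169712/19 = 28903669.05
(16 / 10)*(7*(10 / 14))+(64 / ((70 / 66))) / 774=36472 / 4515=8.08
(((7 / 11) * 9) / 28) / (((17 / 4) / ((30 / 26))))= 135 / 2431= 0.06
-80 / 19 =-4.21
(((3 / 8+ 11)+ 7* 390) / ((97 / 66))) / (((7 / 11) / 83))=94394157 / 388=243283.91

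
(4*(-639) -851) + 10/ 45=-30661/ 9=-3406.78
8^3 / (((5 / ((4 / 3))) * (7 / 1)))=2048 / 105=19.50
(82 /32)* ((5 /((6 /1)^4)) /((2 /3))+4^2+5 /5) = 602413 /13824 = 43.58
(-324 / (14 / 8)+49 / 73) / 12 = -94265 / 6132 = -15.37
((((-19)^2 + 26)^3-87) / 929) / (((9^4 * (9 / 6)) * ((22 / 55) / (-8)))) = -772806880 / 6095169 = -126.79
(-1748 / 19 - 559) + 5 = -646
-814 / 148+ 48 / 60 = -47 / 10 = -4.70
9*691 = 6219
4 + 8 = 12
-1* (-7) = 7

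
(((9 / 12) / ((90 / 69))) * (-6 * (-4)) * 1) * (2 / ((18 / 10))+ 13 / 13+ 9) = 460 / 3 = 153.33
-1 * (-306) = 306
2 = 2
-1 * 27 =-27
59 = 59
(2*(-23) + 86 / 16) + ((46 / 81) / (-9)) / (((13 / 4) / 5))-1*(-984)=71515559 / 75816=943.28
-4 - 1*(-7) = 3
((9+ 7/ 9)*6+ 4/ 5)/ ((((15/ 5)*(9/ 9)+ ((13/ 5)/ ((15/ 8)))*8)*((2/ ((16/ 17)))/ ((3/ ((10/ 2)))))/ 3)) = 64224/ 17969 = 3.57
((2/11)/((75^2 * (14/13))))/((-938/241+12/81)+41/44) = -37596/3522491875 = -0.00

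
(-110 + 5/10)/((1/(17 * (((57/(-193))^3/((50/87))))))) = 59984197893/718905700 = 83.44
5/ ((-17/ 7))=-35/ 17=-2.06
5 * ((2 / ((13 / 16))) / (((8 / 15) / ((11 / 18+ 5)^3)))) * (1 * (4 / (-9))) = -51515050 / 28431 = -1811.93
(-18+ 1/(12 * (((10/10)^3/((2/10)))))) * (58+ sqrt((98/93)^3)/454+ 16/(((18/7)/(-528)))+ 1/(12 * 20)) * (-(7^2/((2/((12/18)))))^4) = -4130593314.60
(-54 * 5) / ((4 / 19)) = -2565 / 2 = -1282.50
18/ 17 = 1.06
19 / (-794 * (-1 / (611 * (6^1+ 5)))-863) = -127699 / 5799429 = -0.02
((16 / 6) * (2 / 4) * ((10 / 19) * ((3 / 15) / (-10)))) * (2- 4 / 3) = -8 / 855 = -0.01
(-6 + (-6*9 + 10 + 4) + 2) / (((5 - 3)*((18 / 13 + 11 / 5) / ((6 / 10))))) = -858 / 233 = -3.68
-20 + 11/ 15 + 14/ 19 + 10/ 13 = -65803/ 3705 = -17.76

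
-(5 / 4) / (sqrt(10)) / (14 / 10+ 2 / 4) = -5 * sqrt(10) / 76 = -0.21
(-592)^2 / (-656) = -21904 / 41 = -534.24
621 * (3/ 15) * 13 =8073/ 5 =1614.60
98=98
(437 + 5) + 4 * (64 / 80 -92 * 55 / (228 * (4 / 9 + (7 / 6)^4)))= 114979638 / 282815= 406.55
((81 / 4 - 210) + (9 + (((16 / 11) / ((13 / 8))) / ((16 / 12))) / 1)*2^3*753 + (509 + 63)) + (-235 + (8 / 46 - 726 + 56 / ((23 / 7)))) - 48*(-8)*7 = 794445469 / 13156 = 60386.55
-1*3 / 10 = -3 / 10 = -0.30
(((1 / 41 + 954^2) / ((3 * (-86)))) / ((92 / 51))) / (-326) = 634350869 / 105751792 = 6.00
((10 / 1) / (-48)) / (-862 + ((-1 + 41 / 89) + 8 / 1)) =445 / 1825296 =0.00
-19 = -19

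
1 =1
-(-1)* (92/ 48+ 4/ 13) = 347/ 156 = 2.22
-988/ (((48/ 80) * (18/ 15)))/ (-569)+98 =514208/ 5121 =100.41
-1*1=-1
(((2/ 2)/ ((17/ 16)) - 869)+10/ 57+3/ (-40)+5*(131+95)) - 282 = -773587/ 38760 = -19.96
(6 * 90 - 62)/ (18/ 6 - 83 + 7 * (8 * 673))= 239/ 18804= 0.01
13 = 13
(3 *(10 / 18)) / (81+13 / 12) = 4 / 197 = 0.02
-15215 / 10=-3043 / 2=-1521.50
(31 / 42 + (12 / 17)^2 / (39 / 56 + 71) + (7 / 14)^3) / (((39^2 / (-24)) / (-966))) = 7801753042 / 588289845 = 13.26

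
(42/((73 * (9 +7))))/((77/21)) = 63/6424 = 0.01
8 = 8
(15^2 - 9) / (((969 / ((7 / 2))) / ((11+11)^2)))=121968 / 323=377.61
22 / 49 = 0.45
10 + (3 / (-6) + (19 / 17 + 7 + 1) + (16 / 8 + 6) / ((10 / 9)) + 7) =32.82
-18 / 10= -9 / 5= -1.80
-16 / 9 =-1.78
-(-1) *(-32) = -32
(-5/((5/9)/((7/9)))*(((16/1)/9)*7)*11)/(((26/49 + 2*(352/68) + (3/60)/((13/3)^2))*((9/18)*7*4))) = -1734372640/275855193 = -6.29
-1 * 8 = -8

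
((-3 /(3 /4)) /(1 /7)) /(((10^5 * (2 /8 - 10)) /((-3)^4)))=189 /81250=0.00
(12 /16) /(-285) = -1 /380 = -0.00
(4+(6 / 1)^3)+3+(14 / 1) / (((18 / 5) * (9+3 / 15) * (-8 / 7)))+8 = 763847 / 3312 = 230.63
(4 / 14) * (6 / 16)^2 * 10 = 45 / 112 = 0.40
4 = 4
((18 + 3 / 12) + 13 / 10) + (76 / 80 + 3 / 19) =785 / 38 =20.66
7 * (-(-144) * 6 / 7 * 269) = 232416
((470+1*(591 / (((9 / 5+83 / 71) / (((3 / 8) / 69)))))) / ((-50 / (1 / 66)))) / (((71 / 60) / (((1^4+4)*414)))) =-822237525 / 3292696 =-249.72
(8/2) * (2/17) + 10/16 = 149/136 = 1.10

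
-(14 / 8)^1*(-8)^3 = 896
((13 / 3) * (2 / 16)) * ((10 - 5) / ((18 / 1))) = 65 / 432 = 0.15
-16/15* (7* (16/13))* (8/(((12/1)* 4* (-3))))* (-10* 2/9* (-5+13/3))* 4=28672/9477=3.03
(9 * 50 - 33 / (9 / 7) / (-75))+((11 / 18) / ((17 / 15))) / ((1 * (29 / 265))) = 455.27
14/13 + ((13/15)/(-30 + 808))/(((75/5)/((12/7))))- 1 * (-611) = 1625018663/2654925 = 612.08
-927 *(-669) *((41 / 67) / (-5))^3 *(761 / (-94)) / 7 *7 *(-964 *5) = -15677944296824646 / 353396525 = -44363606.28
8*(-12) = -96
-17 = -17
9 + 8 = 17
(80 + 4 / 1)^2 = 7056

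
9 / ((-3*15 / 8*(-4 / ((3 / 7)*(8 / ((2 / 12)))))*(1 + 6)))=288 / 245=1.18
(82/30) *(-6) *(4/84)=-82/105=-0.78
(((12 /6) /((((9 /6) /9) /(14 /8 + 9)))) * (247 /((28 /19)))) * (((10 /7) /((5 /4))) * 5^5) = 3783731250 /49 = 77219005.10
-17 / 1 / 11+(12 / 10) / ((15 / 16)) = -73 / 275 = -0.27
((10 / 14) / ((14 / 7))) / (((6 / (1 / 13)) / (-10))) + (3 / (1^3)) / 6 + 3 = 943 / 273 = 3.45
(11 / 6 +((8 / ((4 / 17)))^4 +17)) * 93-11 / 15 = 3728429963 / 30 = 124280998.77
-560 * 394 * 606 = -133707840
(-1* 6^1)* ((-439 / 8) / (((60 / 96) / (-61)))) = -32134.80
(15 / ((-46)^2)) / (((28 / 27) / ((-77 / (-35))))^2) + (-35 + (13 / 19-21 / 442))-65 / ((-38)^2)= -22748970433233 / 661761056320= -34.38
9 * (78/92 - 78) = -31941/46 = -694.37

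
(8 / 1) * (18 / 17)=144 / 17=8.47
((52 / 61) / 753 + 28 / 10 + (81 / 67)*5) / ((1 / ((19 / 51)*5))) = 16.48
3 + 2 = 5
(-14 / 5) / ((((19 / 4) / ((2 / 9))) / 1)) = -112 / 855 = -0.13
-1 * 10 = -10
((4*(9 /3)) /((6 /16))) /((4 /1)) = 8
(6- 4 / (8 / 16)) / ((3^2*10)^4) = -1 / 32805000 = -0.00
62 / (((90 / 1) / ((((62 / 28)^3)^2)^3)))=21670662219970396194714277471 / 19209548439478653419520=1128119.29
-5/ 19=-0.26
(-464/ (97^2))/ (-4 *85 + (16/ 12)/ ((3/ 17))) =261/ 1759483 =0.00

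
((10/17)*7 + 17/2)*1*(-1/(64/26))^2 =72501/34816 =2.08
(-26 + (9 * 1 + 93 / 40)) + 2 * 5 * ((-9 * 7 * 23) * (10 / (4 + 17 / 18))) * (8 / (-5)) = 166872557 / 3560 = 46874.31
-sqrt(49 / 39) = -7*sqrt(39) / 39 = -1.12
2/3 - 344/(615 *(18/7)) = 2486/5535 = 0.45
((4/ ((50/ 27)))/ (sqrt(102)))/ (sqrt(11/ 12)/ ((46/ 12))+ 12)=-207 * sqrt(374)/ 10786925+ 19044 * sqrt(102)/ 10786925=0.02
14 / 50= 7 / 25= 0.28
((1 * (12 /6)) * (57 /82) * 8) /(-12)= -38 /41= -0.93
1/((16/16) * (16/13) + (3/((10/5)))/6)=52/77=0.68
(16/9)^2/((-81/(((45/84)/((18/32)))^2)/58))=-5939200/2893401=-2.05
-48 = -48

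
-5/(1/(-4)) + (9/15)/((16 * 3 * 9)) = 14401/720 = 20.00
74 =74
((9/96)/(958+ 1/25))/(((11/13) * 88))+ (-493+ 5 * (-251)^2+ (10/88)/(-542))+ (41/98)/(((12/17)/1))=9295519161518845363/29555316333312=314512.59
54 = 54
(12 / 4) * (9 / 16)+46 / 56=281 / 112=2.51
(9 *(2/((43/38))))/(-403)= -684/17329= -0.04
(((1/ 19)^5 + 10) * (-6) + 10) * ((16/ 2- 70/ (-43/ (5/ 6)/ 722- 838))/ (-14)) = 756949815036756/ 26219494022267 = 28.87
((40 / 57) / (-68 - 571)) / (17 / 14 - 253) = 112 / 25678215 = 0.00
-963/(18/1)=-107/2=-53.50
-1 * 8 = -8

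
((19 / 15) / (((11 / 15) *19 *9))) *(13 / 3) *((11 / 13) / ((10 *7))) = 1 / 1890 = 0.00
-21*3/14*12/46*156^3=-102503232/23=-4456662.26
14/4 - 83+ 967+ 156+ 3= 2093/2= 1046.50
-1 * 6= -6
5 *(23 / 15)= 23 / 3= 7.67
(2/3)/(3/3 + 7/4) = 8/33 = 0.24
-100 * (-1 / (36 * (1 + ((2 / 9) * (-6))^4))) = 225 / 337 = 0.67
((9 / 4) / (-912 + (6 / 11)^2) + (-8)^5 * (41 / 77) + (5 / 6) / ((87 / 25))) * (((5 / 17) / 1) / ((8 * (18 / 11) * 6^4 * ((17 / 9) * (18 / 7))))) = -8892372545275 / 142795685044224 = -0.06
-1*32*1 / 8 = -4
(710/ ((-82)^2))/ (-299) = -355/ 1005238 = -0.00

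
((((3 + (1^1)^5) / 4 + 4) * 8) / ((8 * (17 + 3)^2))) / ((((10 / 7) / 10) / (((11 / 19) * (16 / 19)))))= 77 / 1805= 0.04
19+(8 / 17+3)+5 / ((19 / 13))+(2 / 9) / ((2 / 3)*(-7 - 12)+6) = 250567 / 9690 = 25.86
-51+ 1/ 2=-101/ 2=-50.50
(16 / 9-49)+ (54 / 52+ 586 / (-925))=-10133599 / 216450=-46.82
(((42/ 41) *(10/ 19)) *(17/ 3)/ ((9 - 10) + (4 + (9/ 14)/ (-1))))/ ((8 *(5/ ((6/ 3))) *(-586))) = -833/ 7532151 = -0.00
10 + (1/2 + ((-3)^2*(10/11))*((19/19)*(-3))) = -309/22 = -14.05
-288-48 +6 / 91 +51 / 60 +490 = 281947 / 1820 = 154.92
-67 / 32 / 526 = -67 / 16832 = -0.00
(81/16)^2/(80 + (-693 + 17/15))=-98415/2349568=-0.04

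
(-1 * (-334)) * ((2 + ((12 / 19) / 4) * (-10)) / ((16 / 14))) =2338 / 19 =123.05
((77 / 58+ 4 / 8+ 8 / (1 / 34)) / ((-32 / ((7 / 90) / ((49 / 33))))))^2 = 847799689 / 4219801600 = 0.20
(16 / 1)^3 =4096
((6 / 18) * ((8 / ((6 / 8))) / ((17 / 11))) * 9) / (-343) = -352 / 5831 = -0.06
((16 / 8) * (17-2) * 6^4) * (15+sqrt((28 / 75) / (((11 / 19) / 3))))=637277.39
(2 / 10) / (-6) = -1 / 30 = -0.03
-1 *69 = -69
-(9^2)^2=-6561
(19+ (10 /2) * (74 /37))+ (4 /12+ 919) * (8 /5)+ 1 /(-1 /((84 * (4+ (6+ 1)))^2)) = -12784141 /15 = -852276.07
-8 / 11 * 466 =-3728 / 11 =-338.91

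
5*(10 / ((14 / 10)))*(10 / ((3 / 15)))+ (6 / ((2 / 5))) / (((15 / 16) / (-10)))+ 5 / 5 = 11387 / 7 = 1626.71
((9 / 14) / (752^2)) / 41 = 9 / 324599296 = 0.00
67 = 67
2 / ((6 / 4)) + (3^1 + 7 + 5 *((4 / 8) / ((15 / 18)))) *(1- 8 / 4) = -35 / 3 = -11.67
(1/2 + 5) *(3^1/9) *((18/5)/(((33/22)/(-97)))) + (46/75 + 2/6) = -31939/75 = -425.85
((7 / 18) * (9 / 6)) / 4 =7 / 48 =0.15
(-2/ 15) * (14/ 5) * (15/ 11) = -0.51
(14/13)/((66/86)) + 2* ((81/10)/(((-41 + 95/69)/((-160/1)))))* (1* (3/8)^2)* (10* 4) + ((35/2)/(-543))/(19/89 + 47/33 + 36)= 8668058882416301/23467222722372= 369.37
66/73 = 0.90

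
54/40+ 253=5087/20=254.35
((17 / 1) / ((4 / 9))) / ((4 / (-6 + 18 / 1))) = 459 / 4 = 114.75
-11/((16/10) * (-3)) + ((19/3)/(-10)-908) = -906.34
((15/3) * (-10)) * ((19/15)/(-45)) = 38/27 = 1.41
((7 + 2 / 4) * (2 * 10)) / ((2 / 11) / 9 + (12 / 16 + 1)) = 59400 / 701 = 84.74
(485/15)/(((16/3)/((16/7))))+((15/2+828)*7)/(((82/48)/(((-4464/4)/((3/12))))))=-4386090295/287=-15282544.58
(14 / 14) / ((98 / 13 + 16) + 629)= 13 / 8483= 0.00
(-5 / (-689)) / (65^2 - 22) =5 / 2895867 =0.00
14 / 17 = 0.82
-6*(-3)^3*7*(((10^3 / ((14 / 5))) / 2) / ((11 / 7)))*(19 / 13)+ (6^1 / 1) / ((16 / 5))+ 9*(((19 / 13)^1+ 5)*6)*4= 217058817 / 1144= 189736.73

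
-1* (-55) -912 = -857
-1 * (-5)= 5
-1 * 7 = -7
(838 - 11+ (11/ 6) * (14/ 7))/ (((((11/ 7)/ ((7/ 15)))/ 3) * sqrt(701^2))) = 122108/ 115665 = 1.06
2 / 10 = 1 / 5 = 0.20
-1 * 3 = -3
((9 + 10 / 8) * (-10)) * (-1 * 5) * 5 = 5125 / 2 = 2562.50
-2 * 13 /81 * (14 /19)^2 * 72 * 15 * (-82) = 16714880 /1083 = 15433.87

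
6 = 6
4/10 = 2/5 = 0.40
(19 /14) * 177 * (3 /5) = 10089 /70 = 144.13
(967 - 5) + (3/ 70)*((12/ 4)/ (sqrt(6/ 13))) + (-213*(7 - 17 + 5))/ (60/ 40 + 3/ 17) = 3*sqrt(78)/ 140 + 30348/ 19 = 1597.45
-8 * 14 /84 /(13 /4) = -16 /39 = -0.41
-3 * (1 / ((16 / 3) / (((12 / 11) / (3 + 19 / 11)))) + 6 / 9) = -443 / 208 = -2.13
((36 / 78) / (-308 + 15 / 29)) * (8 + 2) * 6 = -10440 / 115921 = -0.09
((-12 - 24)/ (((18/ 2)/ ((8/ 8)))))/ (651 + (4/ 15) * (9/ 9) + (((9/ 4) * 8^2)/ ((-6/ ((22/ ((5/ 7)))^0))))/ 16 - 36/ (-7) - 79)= -0.01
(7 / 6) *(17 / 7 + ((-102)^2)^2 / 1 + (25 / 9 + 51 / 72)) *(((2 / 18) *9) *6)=54554583845 / 72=757702553.40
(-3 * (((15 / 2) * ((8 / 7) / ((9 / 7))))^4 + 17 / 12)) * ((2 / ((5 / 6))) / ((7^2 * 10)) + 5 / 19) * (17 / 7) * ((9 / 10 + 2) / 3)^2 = -57128291453197 / 15836310000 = -3607.42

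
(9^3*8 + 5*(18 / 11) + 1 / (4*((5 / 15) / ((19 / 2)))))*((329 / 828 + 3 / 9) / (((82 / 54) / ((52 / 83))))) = 1103737635 / 626152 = 1762.73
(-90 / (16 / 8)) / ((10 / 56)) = -252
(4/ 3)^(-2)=9/ 16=0.56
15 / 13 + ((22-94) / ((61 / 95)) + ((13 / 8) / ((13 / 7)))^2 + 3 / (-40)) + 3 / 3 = -27732587 / 253760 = -109.29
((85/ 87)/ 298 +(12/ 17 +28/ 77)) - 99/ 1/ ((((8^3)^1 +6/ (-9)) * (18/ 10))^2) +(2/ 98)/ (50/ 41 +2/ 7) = 1561433976547943/ 1437468668908272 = 1.09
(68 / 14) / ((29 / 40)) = 1360 / 203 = 6.70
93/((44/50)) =105.68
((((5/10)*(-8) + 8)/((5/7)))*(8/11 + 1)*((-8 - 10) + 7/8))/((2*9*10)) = -18221/19800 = -0.92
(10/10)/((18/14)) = 7/9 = 0.78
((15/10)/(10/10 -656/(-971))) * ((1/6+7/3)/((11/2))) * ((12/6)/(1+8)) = 4855/53691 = 0.09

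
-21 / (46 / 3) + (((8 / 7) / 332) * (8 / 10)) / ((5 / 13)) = -910291 / 668150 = -1.36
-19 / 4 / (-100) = 0.05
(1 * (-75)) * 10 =-750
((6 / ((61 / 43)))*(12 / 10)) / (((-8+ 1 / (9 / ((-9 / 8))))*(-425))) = 12384 / 8425625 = 0.00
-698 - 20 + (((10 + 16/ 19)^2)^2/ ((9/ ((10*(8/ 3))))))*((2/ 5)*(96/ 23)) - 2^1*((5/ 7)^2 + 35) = 89314684686982/ 1321845903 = 67568.15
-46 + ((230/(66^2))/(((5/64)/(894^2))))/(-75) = -65777194/9075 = -7248.18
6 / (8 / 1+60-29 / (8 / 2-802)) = 4788 / 54293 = 0.09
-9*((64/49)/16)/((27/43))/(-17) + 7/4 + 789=7905025/9996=790.82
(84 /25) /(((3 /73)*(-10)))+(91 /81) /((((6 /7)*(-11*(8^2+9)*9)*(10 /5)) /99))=-72596657 /8869500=-8.18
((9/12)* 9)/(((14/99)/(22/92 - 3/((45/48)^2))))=-9757341/64400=-151.51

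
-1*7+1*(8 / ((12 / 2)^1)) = -17 / 3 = -5.67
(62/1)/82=0.76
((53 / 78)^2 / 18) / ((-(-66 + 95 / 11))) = 30899 / 69102072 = 0.00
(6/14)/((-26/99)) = -1.63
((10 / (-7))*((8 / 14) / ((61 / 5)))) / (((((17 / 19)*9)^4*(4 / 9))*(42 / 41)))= -133579025 / 3821804114121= -0.00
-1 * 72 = -72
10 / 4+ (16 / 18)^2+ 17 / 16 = 5641 / 1296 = 4.35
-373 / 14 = -26.64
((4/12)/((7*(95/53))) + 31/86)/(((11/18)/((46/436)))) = 4581807/68570810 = 0.07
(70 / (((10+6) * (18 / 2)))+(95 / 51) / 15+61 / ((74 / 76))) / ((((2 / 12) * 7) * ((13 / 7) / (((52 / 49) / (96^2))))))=318319 / 94682112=0.00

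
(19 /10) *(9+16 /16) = 19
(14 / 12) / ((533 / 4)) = 14 / 1599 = 0.01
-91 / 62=-1.47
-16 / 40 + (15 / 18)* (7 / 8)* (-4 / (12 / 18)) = -191 / 40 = -4.78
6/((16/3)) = 9/8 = 1.12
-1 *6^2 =-36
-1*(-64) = 64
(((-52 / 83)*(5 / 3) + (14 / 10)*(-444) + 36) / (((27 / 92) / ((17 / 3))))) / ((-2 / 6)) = 1142301808 / 33615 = 33981.91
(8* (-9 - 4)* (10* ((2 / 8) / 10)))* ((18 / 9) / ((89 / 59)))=-3068 / 89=-34.47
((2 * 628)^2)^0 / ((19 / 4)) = 4 / 19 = 0.21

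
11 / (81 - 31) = 11 / 50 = 0.22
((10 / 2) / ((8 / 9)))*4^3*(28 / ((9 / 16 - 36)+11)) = -161280 / 391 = -412.48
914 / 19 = 48.11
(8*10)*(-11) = -880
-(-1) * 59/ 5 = 59/ 5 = 11.80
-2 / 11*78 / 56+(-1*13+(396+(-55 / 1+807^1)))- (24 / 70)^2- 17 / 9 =274746163 / 242550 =1132.74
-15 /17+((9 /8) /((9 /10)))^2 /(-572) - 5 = -915625 /155584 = -5.89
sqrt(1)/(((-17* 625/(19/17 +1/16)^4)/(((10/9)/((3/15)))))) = -1179716409/1163146854400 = -0.00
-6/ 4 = -3/ 2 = -1.50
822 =822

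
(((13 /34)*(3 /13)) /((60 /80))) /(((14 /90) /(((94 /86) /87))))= 1410 /148393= 0.01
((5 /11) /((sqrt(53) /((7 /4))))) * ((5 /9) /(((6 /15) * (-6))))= -875 * sqrt(53) /251856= -0.03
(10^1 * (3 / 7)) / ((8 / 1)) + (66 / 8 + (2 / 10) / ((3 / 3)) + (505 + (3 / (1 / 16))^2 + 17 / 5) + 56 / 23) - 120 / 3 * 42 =1841551 / 1610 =1143.82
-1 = -1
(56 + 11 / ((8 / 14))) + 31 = 425 / 4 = 106.25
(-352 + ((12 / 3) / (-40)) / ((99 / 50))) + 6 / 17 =-351.70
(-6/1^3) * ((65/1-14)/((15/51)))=-1040.40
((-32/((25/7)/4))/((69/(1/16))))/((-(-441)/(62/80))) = -31/543375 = -0.00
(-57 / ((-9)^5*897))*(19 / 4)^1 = 361 / 70622604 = 0.00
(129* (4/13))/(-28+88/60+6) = -1935/1001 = -1.93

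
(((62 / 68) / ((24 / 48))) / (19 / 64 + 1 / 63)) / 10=0.58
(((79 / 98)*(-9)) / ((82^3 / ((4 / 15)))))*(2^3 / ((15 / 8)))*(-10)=2528 / 16885645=0.00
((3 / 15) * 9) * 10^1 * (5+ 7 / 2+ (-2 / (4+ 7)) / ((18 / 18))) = 1647 / 11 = 149.73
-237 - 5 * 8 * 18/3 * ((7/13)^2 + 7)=-335733/169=-1986.59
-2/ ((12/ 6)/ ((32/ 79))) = -32/ 79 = -0.41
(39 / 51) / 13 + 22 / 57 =431 / 969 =0.44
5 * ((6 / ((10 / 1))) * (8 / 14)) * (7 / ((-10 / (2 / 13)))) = -12 / 65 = -0.18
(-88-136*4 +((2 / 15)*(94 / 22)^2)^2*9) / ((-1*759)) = 211809076 / 277812975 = 0.76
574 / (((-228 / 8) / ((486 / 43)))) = -185976 / 817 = -227.63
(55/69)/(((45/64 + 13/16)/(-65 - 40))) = -55.22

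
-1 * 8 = -8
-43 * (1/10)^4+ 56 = 559957/10000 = 56.00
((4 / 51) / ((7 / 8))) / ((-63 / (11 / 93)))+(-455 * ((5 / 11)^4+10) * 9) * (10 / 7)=-1799153870002882 / 30624037983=-58749.73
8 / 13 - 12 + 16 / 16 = -10.38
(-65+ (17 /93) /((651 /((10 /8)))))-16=-19615847 /242172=-81.00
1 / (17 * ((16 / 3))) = 3 / 272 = 0.01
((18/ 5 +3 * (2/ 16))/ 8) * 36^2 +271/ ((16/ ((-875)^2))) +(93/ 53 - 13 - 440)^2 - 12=2960018063159/ 224720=13172027.69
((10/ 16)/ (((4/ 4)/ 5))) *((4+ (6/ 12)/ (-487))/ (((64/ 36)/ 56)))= 6134625/ 15584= 393.65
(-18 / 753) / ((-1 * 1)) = 6 / 251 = 0.02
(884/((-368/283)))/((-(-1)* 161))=-62543/14812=-4.22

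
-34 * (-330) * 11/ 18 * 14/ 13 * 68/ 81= 19582640/ 3159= 6199.00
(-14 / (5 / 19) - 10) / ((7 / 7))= -316 / 5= -63.20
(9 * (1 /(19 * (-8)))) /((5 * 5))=-9 /3800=-0.00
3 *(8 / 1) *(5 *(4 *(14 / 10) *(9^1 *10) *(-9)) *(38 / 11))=-20684160 / 11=-1880378.18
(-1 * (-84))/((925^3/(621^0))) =84/791453125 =0.00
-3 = -3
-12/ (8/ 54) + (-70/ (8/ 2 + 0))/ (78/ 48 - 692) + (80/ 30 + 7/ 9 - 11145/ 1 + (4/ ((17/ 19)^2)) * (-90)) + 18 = -7972219867/ 684063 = -11654.22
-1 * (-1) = 1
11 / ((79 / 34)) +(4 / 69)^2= 1781878 / 376119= 4.74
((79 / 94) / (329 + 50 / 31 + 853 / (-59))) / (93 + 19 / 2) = 144491 / 5571419480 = 0.00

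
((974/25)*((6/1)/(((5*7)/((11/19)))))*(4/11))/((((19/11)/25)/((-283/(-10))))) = 36384744/63175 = 575.94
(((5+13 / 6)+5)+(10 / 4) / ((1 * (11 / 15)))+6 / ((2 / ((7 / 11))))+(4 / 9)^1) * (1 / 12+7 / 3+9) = 243175 / 1188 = 204.69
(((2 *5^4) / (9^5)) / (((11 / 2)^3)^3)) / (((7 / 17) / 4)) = 0.00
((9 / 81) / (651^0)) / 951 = 1 / 8559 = 0.00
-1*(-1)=1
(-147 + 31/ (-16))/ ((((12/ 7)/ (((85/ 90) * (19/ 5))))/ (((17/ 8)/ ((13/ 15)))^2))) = -7785606535/ 4153344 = -1874.54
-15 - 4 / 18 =-137 / 9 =-15.22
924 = 924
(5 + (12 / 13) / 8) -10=-127 / 26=-4.88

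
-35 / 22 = -1.59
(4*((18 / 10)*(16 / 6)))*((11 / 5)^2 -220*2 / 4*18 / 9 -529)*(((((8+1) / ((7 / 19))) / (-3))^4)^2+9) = -39802156879620227328 / 144120025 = -276173674543.98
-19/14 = -1.36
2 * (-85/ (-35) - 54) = -722/ 7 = -103.14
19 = 19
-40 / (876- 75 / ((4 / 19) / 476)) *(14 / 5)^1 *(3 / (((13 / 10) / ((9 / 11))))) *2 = 20160 / 8041319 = 0.00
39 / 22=1.77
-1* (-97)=97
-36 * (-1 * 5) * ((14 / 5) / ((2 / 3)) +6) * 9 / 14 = 8262 / 7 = 1180.29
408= 408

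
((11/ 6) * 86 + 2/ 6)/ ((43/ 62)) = 9796/ 43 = 227.81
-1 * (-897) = 897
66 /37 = 1.78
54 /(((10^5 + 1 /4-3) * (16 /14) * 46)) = 0.00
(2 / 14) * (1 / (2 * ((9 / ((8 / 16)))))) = 1 / 252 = 0.00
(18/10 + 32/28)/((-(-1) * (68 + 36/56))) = 206/4805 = 0.04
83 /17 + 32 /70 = 3177 /595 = 5.34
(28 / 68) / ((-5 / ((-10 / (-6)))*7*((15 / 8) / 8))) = -64 / 765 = -0.08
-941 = -941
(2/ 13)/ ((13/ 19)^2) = 722/ 2197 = 0.33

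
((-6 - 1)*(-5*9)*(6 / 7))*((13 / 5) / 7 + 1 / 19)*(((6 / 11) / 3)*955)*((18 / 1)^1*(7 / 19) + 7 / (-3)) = 339330600 / 3971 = 85452.18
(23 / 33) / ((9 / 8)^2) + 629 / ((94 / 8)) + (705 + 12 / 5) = 478329107 / 628155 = 761.48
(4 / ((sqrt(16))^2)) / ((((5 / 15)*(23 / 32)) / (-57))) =-1368 / 23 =-59.48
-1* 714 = -714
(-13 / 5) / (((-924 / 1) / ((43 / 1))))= 559 / 4620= 0.12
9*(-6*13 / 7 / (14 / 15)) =-5265 / 49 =-107.45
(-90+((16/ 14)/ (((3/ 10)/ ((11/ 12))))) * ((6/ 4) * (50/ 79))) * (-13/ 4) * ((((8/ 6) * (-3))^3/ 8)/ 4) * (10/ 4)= -4673825/ 3318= -1408.63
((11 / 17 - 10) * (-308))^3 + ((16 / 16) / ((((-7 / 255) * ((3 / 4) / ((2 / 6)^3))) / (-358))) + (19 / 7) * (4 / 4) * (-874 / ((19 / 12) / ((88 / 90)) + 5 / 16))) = 110987819797295968 / 4642785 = 23905440333.18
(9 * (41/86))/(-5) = -369/430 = -0.86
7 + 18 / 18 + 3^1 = 11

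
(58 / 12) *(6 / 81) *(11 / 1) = 319 / 81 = 3.94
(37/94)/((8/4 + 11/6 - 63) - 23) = -111/23171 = -0.00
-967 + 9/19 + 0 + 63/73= -1339375/1387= -965.66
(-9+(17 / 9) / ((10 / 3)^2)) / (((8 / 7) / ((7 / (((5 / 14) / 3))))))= -908607 / 2000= -454.30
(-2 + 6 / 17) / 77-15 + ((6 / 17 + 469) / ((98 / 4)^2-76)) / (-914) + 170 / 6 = 13.31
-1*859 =-859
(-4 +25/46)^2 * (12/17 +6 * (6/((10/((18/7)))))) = 37466442/314755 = 119.03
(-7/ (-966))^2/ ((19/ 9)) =1/ 40204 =0.00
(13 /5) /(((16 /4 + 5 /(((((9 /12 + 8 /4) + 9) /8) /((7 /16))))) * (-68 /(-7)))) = 4277 /87720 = 0.05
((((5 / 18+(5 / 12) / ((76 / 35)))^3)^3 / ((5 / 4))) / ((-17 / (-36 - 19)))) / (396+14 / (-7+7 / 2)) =0.00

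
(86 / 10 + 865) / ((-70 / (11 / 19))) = -3432 / 475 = -7.23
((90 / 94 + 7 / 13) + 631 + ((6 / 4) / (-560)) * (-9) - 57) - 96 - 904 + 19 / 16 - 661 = -742003033 / 684320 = -1084.29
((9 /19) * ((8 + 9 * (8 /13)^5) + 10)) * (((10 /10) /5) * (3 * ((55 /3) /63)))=1.55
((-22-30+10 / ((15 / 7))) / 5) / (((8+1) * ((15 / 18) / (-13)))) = 3692 / 225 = 16.41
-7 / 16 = -0.44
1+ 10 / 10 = 2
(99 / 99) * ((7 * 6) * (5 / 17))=210 / 17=12.35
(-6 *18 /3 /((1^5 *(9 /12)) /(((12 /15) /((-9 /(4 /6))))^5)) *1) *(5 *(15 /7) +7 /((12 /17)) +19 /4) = 279445504 /313882340625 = 0.00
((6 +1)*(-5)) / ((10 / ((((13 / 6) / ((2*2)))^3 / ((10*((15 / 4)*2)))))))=-15379 / 2073600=-0.01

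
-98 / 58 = -49 / 29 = -1.69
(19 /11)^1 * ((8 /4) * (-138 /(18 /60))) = -1589.09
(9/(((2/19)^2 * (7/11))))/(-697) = -35739/19516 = -1.83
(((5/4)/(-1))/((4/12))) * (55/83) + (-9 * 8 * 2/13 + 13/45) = -2577877/194220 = -13.27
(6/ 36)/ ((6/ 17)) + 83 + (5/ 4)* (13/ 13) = 1525/ 18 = 84.72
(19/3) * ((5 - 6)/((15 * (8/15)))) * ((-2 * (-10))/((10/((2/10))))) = -19/60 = -0.32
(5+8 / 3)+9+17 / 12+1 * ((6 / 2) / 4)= 113 / 6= 18.83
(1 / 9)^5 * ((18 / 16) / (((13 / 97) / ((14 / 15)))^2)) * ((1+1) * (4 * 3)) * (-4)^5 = -1888423936 / 83160675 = -22.71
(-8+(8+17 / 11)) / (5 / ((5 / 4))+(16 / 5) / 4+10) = 85 / 814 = 0.10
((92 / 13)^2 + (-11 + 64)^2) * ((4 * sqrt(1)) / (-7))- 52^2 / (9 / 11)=-52581812 / 10647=-4938.65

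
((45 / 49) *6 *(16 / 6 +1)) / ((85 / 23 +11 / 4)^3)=770901120 / 10217864993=0.08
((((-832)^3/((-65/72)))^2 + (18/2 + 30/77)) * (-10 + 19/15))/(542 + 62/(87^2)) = -258939030334848225783339339/39486177500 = -6557713274090616.29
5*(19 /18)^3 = 5.88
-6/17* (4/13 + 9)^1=-726/221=-3.29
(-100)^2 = 10000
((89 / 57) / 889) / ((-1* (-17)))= 89 / 861441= 0.00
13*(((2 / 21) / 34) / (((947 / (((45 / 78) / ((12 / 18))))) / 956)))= 3585 / 112693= 0.03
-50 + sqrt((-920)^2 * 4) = 1790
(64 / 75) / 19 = 64 / 1425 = 0.04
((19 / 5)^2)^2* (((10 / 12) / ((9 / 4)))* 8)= 2085136 / 3375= 617.82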